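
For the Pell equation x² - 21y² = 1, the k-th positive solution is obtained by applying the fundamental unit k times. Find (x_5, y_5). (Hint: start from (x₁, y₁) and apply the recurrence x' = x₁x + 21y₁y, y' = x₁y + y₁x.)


Step 1: Find the fundamental solution (x₁, y₁) of x² - 21y² = 1.
  Expand √21 as a continued fraction. a₀ = ⌊√21⌋ = 4; iterate m_{k+1} = d_k·a_k − m_k, d_{k+1} = (21 − m_{k+1}²)/d_k, a_{k+1} = ⌊(a₀ + m_{k+1})/d_{k+1}⌋ (starting m₀ = 0, d₀ = 1), with convergents p_k = a_k·p_{k-1} + p_{k-2}, q_k = a_k·q_{k-1} + q_{k-2} (p₋₁ = 1, q₋₁ = 0):
  k = 0: a₀ = 4; p₀/q₀ = 4/1; p₀² − 21·q₀² = 16 − 21 = -5.
  k = 1: m = 4, d = 5, a = ⌊(4 + 4)/5⌋ = 1; p/q = (1·4 + 1)/(1·1 + 0) = 5/1; p² − 21·q² = 25 − 21 = 4.
  k = 2: m = 1, d = 4, a = ⌊(4 + 1)/4⌋ = 1; p/q = (1·5 + 4)/(1·1 + 1) = 9/2; p² − 21·q² = 81 − 84 = -3.
  k = 3: m = 3, d = 3, a = ⌊(4 + 3)/3⌋ = 2; p/q = (2·9 + 5)/(2·2 + 1) = 23/5; p² − 21·q² = 529 − 525 = 4.
  k = 4: m = 3, d = 4, a = ⌊(4 + 3)/4⌋ = 1; p/q = (1·23 + 9)/(1·5 + 2) = 32/7; p² − 21·q² = 1024 − 1029 = -5.
  k = 5: m = 1, d = 5, a = ⌊(4 + 1)/5⌋ = 1; p/q = (1·32 + 23)/(1·7 + 5) = 55/12; p² − 21·q² = 3025 − 3024 = 1.
  The first convergent with p² − 21·q² = 1 gives the fundamental solution (x₁, y₁) = (55, 12).
Step 2: Apply the recurrence (x_{n+1}, y_{n+1}) = (x₁x_n + 21y₁y_n, x₁y_n + y₁x_n) repeatedly.
  From (x_1, y_1) = (55, 12): x_2 = 55·55 + 21·12·12 = 6049; y_2 = 55·12 + 12·55 = 1320.
  From (x_2, y_2) = (6049, 1320): x_3 = 55·6049 + 21·12·1320 = 665335; y_3 = 55·1320 + 12·6049 = 145188.
  From (x_3, y_3) = (665335, 145188): x_4 = 55·665335 + 21·12·145188 = 73180801; y_4 = 55·145188 + 12·665335 = 15969360.
  From (x_4, y_4) = (73180801, 15969360): x_5 = 55·73180801 + 21·12·15969360 = 8049222775; y_5 = 55·15969360 + 12·73180801 = 1756484412.
Step 3: Verify x_5² - 21·y_5² = 64789987281578700625 - 64789987281578700624 = 1 (should be 1). ✓

(x_1, y_1) = (55, 12); (x_5, y_5) = (8049222775, 1756484412).


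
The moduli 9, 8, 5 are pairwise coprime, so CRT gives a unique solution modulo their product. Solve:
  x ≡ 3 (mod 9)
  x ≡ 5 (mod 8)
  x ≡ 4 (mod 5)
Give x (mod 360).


Moduli 9, 8, 5 are pairwise coprime; by CRT there is a unique solution modulo M = 9 · 8 · 5 = 360.
Solve pairwise, accumulating the modulus:
  Start with x ≡ 3 (mod 9).
  Combine with x ≡ 5 (mod 8): since gcd(9, 8) = 1, we get a unique residue mod 72.
    Write x = 3 + 9·t and substitute into x ≡ 5 (mod 8): 9·t ≡ 5 − 3 = 2 (mod 8).
    Reduce coefficients mod 8: 1·t ≡ 2 (mod 8).
    So t ≡ 2 (mod 8).
    Then x = 3 + 9·2 = 21, valid modulo lcm(9, 8) = 72: x ≡ 21 (mod 72).
  Combine with x ≡ 4 (mod 5): since gcd(72, 5) = 1, we get a unique residue mod 360.
    Write x = 21 + 72·t and substitute into x ≡ 4 (mod 5): 72·t ≡ 4 − 21 = -17 (mod 5).
    Reduce coefficients mod 5: 2·t ≡ 3 (mod 5).
    The inverse of 2 mod 5 is 3 (since 2·3 = 6 = 1·5 + 1), so t ≡ 3·3 = 9 ≡ 4 (mod 5).
    Then x = 21 + 72·4 = 309, valid modulo lcm(72, 5) = 360: x ≡ 309 (mod 360).
Verify: 309 mod 9 = 3 ✓, 309 mod 8 = 5 ✓, 309 mod 5 = 4 ✓.

x ≡ 309 (mod 360).


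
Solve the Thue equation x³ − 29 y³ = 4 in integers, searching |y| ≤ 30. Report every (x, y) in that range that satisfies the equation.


The equation is x³ - 29y³ = 4. For fixed y, x³ = 29·y³ + 4, so a solution requires the RHS to be a perfect cube.
Strategy: iterate y from -30 to 30, compute RHS = 29·y³ + 4, and check whether it is a (positive or negative) perfect cube.
Check small values of y:
  y = 0: RHS = 4 is not a perfect cube.
  y = 1: RHS = 33 is not a perfect cube.
  y = -1: RHS = -25 is not a perfect cube.
  y = 2: RHS = 236 is not a perfect cube.
  y = -2: RHS = -228 is not a perfect cube.
  y = 3: RHS = 787 is not a perfect cube.
  y = -3: RHS = -779 is not a perfect cube.
Continuing the search up to |y| = 30 finds no solutions either.
No (x, y) in the scanned range satisfies the equation.

No integer solutions with |y| ≤ 30.


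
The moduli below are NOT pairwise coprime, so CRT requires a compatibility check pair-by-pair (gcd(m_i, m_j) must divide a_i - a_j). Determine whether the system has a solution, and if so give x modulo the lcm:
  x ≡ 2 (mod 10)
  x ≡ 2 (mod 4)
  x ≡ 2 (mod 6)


Moduli 10, 4, 6 are not pairwise coprime, so CRT works modulo lcm(m_i) when all pairwise compatibility conditions hold.
Pairwise compatibility: gcd(m_i, m_j) must divide a_i - a_j for every pair.
Merge one congruence at a time:
  Start: x ≡ 2 (mod 10).
  Combine with x ≡ 2 (mod 4): gcd(10, 4) = 2; 2 - 2 = 0, which IS divisible by 2, so compatible.
    Write x = 2 + 10·t and substitute into x ≡ 2 (mod 4): 10·t ≡ 2 − 2 = 0 (mod 4).
    Divide the congruence (and modulus) by g = 2: 5·t ≡ 0 (mod 2).
    Reduce coefficients mod 2: 1·t ≡ 0 (mod 2).
    So t ≡ 0 (mod 2).
    Then x = 2 + 10·0 = 2, valid modulo lcm(10, 4) = 20: x ≡ 2 (mod 20).
  Combine with x ≡ 2 (mod 6): gcd(20, 6) = 2; 2 - 2 = 0, which IS divisible by 2, so compatible.
    Write x = 2 + 20·t and substitute into x ≡ 2 (mod 6): 20·t ≡ 2 − 2 = 0 (mod 6).
    Divide the congruence (and modulus) by g = 2: 10·t ≡ 0 (mod 3).
    Reduce coefficients mod 3: 1·t ≡ 0 (mod 3).
    So t ≡ 0 (mod 3).
    Then x = 2 + 20·0 = 2, valid modulo lcm(20, 6) = 60: x ≡ 2 (mod 60).
Verify: 2 mod 10 = 2, 2 mod 4 = 2, 2 mod 6 = 2.

x ≡ 2 (mod 60).


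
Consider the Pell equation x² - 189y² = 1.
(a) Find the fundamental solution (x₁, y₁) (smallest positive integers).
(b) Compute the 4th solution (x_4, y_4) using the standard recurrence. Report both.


Step 1: Find the fundamental solution (x₁, y₁) of x² - 189y² = 1.
  Expand √189 as a continued fraction. a₀ = ⌊√189⌋ = 13; iterate m_{k+1} = d_k·a_k − m_k, d_{k+1} = (189 − m_{k+1}²)/d_k, a_{k+1} = ⌊(a₀ + m_{k+1})/d_{k+1}⌋ (starting m₀ = 0, d₀ = 1), with convergents p_k = a_k·p_{k-1} + p_{k-2}, q_k = a_k·q_{k-1} + q_{k-2} (p₋₁ = 1, q₋₁ = 0):
  k = 0: a₀ = 13; p₀/q₀ = 13/1; p₀² − 189·q₀² = 169 − 189 = -20.
  k = 1: m = 13, d = 20, a = ⌊(13 + 13)/20⌋ = 1; p/q = (1·13 + 1)/(1·1 + 0) = 14/1; p² − 189·q² = 196 − 189 = 7.
  k = 2: m = 7, d = 7, a = ⌊(13 + 7)/7⌋ = 2; p/q = (2·14 + 13)/(2·1 + 1) = 41/3; p² − 189·q² = 1681 − 1701 = -20.
  k = 3: m = 7, d = 20, a = ⌊(13 + 7)/20⌋ = 1; p/q = (1·41 + 14)/(1·3 + 1) = 55/4; p² − 189·q² = 3025 − 3024 = 1.
  The first convergent with p² − 189·q² = 1 gives the fundamental solution (x₁, y₁) = (55, 4).
Step 2: Apply the recurrence (x_{n+1}, y_{n+1}) = (x₁x_n + 189y₁y_n, x₁y_n + y₁x_n) repeatedly.
  From (x_1, y_1) = (55, 4): x_2 = 55·55 + 189·4·4 = 6049; y_2 = 55·4 + 4·55 = 440.
  From (x_2, y_2) = (6049, 440): x_3 = 55·6049 + 189·4·440 = 665335; y_3 = 55·440 + 4·6049 = 48396.
  From (x_3, y_3) = (665335, 48396): x_4 = 55·665335 + 189·4·48396 = 73180801; y_4 = 55·48396 + 4·665335 = 5323120.
Step 3: Verify x_4² - 189·y_4² = 5355429635001601 - 5355429635001600 = 1 (should be 1). ✓

(x_1, y_1) = (55, 4); (x_4, y_4) = (73180801, 5323120).


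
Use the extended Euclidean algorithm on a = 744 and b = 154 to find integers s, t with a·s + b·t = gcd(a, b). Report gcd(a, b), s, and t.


Euclidean algorithm on (744, 154) — divide until remainder is 0:
  744 = 4 · 154 + 128
  154 = 1 · 128 + 26
  128 = 4 · 26 + 24
  26 = 1 · 24 + 2
  24 = 12 · 2 + 0
gcd(744, 154) = 2.
Track Bezout coefficients alongside the remainders: start with r₀ = 744 = a·1 + b·0 (s = 1, t = 0) and r₁ = 154 = a·0 + b·1 (s = 0, t = 1); each new remainder r_{k+1} = r_{k-1} − q_k·r_k inherits s_{k+1} = s_{k-1} − q_k·s_k, t_{k+1} = t_{k-1} − q_k·t_k, so r_k = a·s_k + b·t_k at every step:
  q = 4: r = 128, s = 1 − 4·0 = 1, t = 0 − 4·1 = -4  (check: 744·1 + 154·(-4) = 128)
  q = 1: r = 26, s = 0 − 1·1 = -1, t = 1 − 1·(-4) = 5  (check: 744·(-1) + 154·5 = 26)
  q = 4: r = 24, s = 1 − 4·(-1) = 5, t = -4 − 4·5 = -24  (check: 744·5 + 154·(-24) = 24)
  q = 1: r = 2, s = -1 − 1·5 = -6, t = 5 − 1·(-24) = 29  (check: 744·(-6) + 154·29 = 2)
The row with r = 2 (the gcd) gives the Bezout coefficients s = -6, t = 29.
Result: 744 · (-6) + 154 · (29) = 2.

gcd(744, 154) = 2; s = -6, t = 29 (check: 744·(-6) + 154·29 = 2).


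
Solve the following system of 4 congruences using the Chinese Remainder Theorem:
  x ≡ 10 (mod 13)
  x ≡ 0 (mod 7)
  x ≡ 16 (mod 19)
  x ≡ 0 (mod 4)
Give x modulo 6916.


Product of moduli M = 13 · 7 · 19 · 4 = 6916.
Merge one congruence at a time:
  Start: x ≡ 10 (mod 13).
  Combine with x ≡ 0 (mod 7); new modulus lcm = 91.
    Write x = 10 + 13·t and substitute into x ≡ 0 (mod 7): 13·t ≡ 0 − 10 = -10 (mod 7).
    Reduce coefficients mod 7: 6·t ≡ 4 (mod 7).
    The inverse of 6 mod 7 is 6 (since 6·6 = 36 = 5·7 + 1), so t ≡ 6·4 = 24 ≡ 3 (mod 7).
    Then x = 10 + 13·3 = 49, valid modulo lcm(13, 7) = 91: x ≡ 49 (mod 91).
  Combine with x ≡ 16 (mod 19); new modulus lcm = 1729.
    Write x = 49 + 91·t and substitute into x ≡ 16 (mod 19): 91·t ≡ 16 − 49 = -33 (mod 19).
    Reduce coefficients mod 19: 15·t ≡ 5 (mod 19).
    The inverse of 15 mod 19 is 14 (since 15·14 = 210 = 11·19 + 1), so t ≡ 14·5 = 70 ≡ 13 (mod 19).
    Then x = 49 + 91·13 = 1232, valid modulo lcm(91, 19) = 1729: x ≡ 1232 (mod 1729).
  Combine with x ≡ 0 (mod 4); new modulus lcm = 6916.
    Write x = 1232 + 1729·t and substitute into x ≡ 0 (mod 4): 1729·t ≡ 0 − 1232 = -1232 (mod 4).
    Reduce coefficients mod 4: 1·t ≡ 0 (mod 4).
    So t ≡ 0 (mod 4).
    Then x = 1232 + 1729·0 = 1232, valid modulo lcm(1729, 4) = 6916: x ≡ 1232 (mod 6916).
Verify against each original: 1232 mod 13 = 10, 1232 mod 7 = 0, 1232 mod 19 = 16, 1232 mod 4 = 0.

x ≡ 1232 (mod 6916).


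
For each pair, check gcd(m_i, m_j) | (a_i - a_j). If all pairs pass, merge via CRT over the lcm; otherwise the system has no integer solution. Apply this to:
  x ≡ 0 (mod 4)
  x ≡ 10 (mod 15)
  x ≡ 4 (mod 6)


Moduli 4, 15, 6 are not pairwise coprime, so CRT works modulo lcm(m_i) when all pairwise compatibility conditions hold.
Pairwise compatibility: gcd(m_i, m_j) must divide a_i - a_j for every pair.
Merge one congruence at a time:
  Start: x ≡ 0 (mod 4).
  Combine with x ≡ 10 (mod 15): gcd(4, 15) = 1; 10 - 0 = 10, which IS divisible by 1, so compatible.
    Write x = 0 + 4·t and substitute into x ≡ 10 (mod 15): 4·t ≡ 10 − 0 = 10 (mod 15).
    The inverse of 4 mod 15 is 4 (since 4·4 = 16 = 1·15 + 1), so t ≡ 4·10 = 40 ≡ 10 (mod 15).
    Then x = 0 + 4·10 = 40, valid modulo lcm(4, 15) = 60: x ≡ 40 (mod 60).
  Combine with x ≡ 4 (mod 6): gcd(60, 6) = 6; 4 - 40 = -36, which IS divisible by 6, so compatible.
    Write x = 40 + 60·t and substitute into x ≡ 4 (mod 6): 60·t ≡ 4 − 40 = -36 (mod 6).
    Divide the congruence (and modulus) by g = 6: 10·t ≡ -6 (mod 1).
    Modulo 1 every t works; take t = 0.
    Then x = 40 + 60·0 = 40, valid modulo lcm(60, 6) = 60: x ≡ 40 (mod 60).
Verify: 40 mod 4 = 0, 40 mod 15 = 10, 40 mod 6 = 4.

x ≡ 40 (mod 60).


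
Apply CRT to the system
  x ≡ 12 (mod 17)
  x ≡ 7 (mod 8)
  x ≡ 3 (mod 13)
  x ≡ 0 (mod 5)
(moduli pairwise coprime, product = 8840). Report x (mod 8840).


Product of moduli M = 17 · 8 · 13 · 5 = 8840.
Merge one congruence at a time:
  Start: x ≡ 12 (mod 17).
  Combine with x ≡ 7 (mod 8); new modulus lcm = 136.
    Write x = 12 + 17·t and substitute into x ≡ 7 (mod 8): 17·t ≡ 7 − 12 = -5 (mod 8).
    Reduce coefficients mod 8: 1·t ≡ 3 (mod 8).
    So t ≡ 3 (mod 8).
    Then x = 12 + 17·3 = 63, valid modulo lcm(17, 8) = 136: x ≡ 63 (mod 136).
  Combine with x ≡ 3 (mod 13); new modulus lcm = 1768.
    Write x = 63 + 136·t and substitute into x ≡ 3 (mod 13): 136·t ≡ 3 − 63 = -60 (mod 13).
    Reduce coefficients mod 13: 6·t ≡ 5 (mod 13).
    The inverse of 6 mod 13 is 11 (since 6·11 = 66 = 5·13 + 1), so t ≡ 11·5 = 55 ≡ 3 (mod 13).
    Then x = 63 + 136·3 = 471, valid modulo lcm(136, 13) = 1768: x ≡ 471 (mod 1768).
  Combine with x ≡ 0 (mod 5); new modulus lcm = 8840.
    Write x = 471 + 1768·t and substitute into x ≡ 0 (mod 5): 1768·t ≡ 0 − 471 = -471 (mod 5).
    Reduce coefficients mod 5: 3·t ≡ 4 (mod 5).
    The inverse of 3 mod 5 is 2 (since 3·2 = 6 = 1·5 + 1), so t ≡ 2·4 = 8 ≡ 3 (mod 5).
    Then x = 471 + 1768·3 = 5775, valid modulo lcm(1768, 5) = 8840: x ≡ 5775 (mod 8840).
Verify against each original: 5775 mod 17 = 12, 5775 mod 8 = 7, 5775 mod 13 = 3, 5775 mod 5 = 0.

x ≡ 5775 (mod 8840).


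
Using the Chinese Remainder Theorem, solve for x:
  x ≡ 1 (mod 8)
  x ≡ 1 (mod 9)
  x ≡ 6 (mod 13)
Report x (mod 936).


Moduli 8, 9, 13 are pairwise coprime; by CRT there is a unique solution modulo M = 8 · 9 · 13 = 936.
Solve pairwise, accumulating the modulus:
  Start with x ≡ 1 (mod 8).
  Combine with x ≡ 1 (mod 9): since gcd(8, 9) = 1, we get a unique residue mod 72.
    Write x = 1 + 8·t and substitute into x ≡ 1 (mod 9): 8·t ≡ 1 − 1 = 0 (mod 9).
    The inverse of 8 mod 9 is 8 (since 8·8 = 64 = 7·9 + 1), so t ≡ 8·0 = 0 ≡ 0 (mod 9).
    Then x = 1 + 8·0 = 1, valid modulo lcm(8, 9) = 72: x ≡ 1 (mod 72).
  Combine with x ≡ 6 (mod 13): since gcd(72, 13) = 1, we get a unique residue mod 936.
    Write x = 1 + 72·t and substitute into x ≡ 6 (mod 13): 72·t ≡ 6 − 1 = 5 (mod 13).
    Reduce coefficients mod 13: 7·t ≡ 5 (mod 13).
    The inverse of 7 mod 13 is 2 (since 7·2 = 14 = 1·13 + 1), so t ≡ 2·5 = 10 ≡ 10 (mod 13).
    Then x = 1 + 72·10 = 721, valid modulo lcm(72, 13) = 936: x ≡ 721 (mod 936).
Verify: 721 mod 8 = 1 ✓, 721 mod 9 = 1 ✓, 721 mod 13 = 6 ✓.

x ≡ 721 (mod 936).


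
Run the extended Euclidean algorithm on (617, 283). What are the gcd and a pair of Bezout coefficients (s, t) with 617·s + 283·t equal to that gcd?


Euclidean algorithm on (617, 283) — divide until remainder is 0:
  617 = 2 · 283 + 51
  283 = 5 · 51 + 28
  51 = 1 · 28 + 23
  28 = 1 · 23 + 5
  23 = 4 · 5 + 3
  5 = 1 · 3 + 2
  3 = 1 · 2 + 1
  2 = 2 · 1 + 0
gcd(617, 283) = 1.
Track Bezout coefficients alongside the remainders: start with r₀ = 617 = a·1 + b·0 (s = 1, t = 0) and r₁ = 283 = a·0 + b·1 (s = 0, t = 1); each new remainder r_{k+1} = r_{k-1} − q_k·r_k inherits s_{k+1} = s_{k-1} − q_k·s_k, t_{k+1} = t_{k-1} − q_k·t_k, so r_k = a·s_k + b·t_k at every step:
  q = 2: r = 51, s = 1 − 2·0 = 1, t = 0 − 2·1 = -2  (check: 617·1 + 283·(-2) = 51)
  q = 5: r = 28, s = 0 − 5·1 = -5, t = 1 − 5·(-2) = 11  (check: 617·(-5) + 283·11 = 28)
  q = 1: r = 23, s = 1 − 1·(-5) = 6, t = -2 − 1·11 = -13  (check: 617·6 + 283·(-13) = 23)
  q = 1: r = 5, s = -5 − 1·6 = -11, t = 11 − 1·(-13) = 24  (check: 617·(-11) + 283·24 = 5)
  q = 4: r = 3, s = 6 − 4·(-11) = 50, t = -13 − 4·24 = -109  (check: 617·50 + 283·(-109) = 3)
  q = 1: r = 2, s = -11 − 1·50 = -61, t = 24 − 1·(-109) = 133  (check: 617·(-61) + 283·133 = 2)
  q = 1: r = 1, s = 50 − 1·(-61) = 111, t = -109 − 1·133 = -242  (check: 617·111 + 283·(-242) = 1)
The row with r = 1 (the gcd) gives the Bezout coefficients s = 111, t = -242.
Result: 617 · (111) + 283 · (-242) = 1.

gcd(617, 283) = 1; s = 111, t = -242 (check: 617·111 + 283·(-242) = 1).


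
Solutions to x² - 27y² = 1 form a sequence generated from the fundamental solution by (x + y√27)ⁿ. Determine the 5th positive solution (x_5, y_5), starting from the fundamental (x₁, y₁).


Step 1: Find the fundamental solution (x₁, y₁) of x² - 27y² = 1.
  Expand √27 as a continued fraction. a₀ = ⌊√27⌋ = 5; iterate m_{k+1} = d_k·a_k − m_k, d_{k+1} = (27 − m_{k+1}²)/d_k, a_{k+1} = ⌊(a₀ + m_{k+1})/d_{k+1}⌋ (starting m₀ = 0, d₀ = 1), with convergents p_k = a_k·p_{k-1} + p_{k-2}, q_k = a_k·q_{k-1} + q_{k-2} (p₋₁ = 1, q₋₁ = 0):
  k = 0: a₀ = 5; p₀/q₀ = 5/1; p₀² − 27·q₀² = 25 − 27 = -2.
  k = 1: m = 5, d = 2, a = ⌊(5 + 5)/2⌋ = 5; p/q = (5·5 + 1)/(5·1 + 0) = 26/5; p² − 27·q² = 676 − 675 = 1.
  The first convergent with p² − 27·q² = 1 gives the fundamental solution (x₁, y₁) = (26, 5).
Step 2: Apply the recurrence (x_{n+1}, y_{n+1}) = (x₁x_n + 27y₁y_n, x₁y_n + y₁x_n) repeatedly.
  From (x_1, y_1) = (26, 5): x_2 = 26·26 + 27·5·5 = 1351; y_2 = 26·5 + 5·26 = 260.
  From (x_2, y_2) = (1351, 260): x_3 = 26·1351 + 27·5·260 = 70226; y_3 = 26·260 + 5·1351 = 13515.
  From (x_3, y_3) = (70226, 13515): x_4 = 26·70226 + 27·5·13515 = 3650401; y_4 = 26·13515 + 5·70226 = 702520.
  From (x_4, y_4) = (3650401, 702520): x_5 = 26·3650401 + 27·5·702520 = 189750626; y_5 = 26·702520 + 5·3650401 = 36517525.
Step 3: Verify x_5² - 27·y_5² = 36005300067391876 - 36005300067391875 = 1 (should be 1). ✓

(x_1, y_1) = (26, 5); (x_5, y_5) = (189750626, 36517525).


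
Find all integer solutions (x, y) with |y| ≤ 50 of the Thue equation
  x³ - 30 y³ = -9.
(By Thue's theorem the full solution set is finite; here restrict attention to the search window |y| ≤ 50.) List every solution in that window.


The equation is x³ - 30y³ = -9. For fixed y, x³ = 30·y³ − 9, so a solution requires the RHS to be a perfect cube.
Strategy: iterate y from -50 to 50, compute RHS = 30·y³ − 9, and check whether it is a (positive or negative) perfect cube.
Check small values of y:
  y = 0: RHS = -9 is not a perfect cube.
  y = 1: RHS = 21 is not a perfect cube.
  y = -1: RHS = -39 is not a perfect cube.
  y = 2: RHS = 231 is not a perfect cube.
  y = -2: RHS = -249 is not a perfect cube.
  y = 3: RHS = 801 is not a perfect cube.
  y = -3: RHS = -819 is not a perfect cube.
Continuing the search up to |y| = 50 finds no solutions either.
No (x, y) in the scanned range satisfies the equation.

No integer solutions with |y| ≤ 50.


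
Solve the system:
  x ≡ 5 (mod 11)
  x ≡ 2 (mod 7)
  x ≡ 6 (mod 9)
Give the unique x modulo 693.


Moduli 11, 7, 9 are pairwise coprime; by CRT there is a unique solution modulo M = 11 · 7 · 9 = 693.
Solve pairwise, accumulating the modulus:
  Start with x ≡ 5 (mod 11).
  Combine with x ≡ 2 (mod 7): since gcd(11, 7) = 1, we get a unique residue mod 77.
    Write x = 5 + 11·t and substitute into x ≡ 2 (mod 7): 11·t ≡ 2 − 5 = -3 (mod 7).
    Reduce coefficients mod 7: 4·t ≡ 4 (mod 7).
    The inverse of 4 mod 7 is 2 (since 4·2 = 8 = 1·7 + 1), so t ≡ 2·4 = 8 ≡ 1 (mod 7).
    Then x = 5 + 11·1 = 16, valid modulo lcm(11, 7) = 77: x ≡ 16 (mod 77).
  Combine with x ≡ 6 (mod 9): since gcd(77, 9) = 1, we get a unique residue mod 693.
    Write x = 16 + 77·t and substitute into x ≡ 6 (mod 9): 77·t ≡ 6 − 16 = -10 (mod 9).
    Reduce coefficients mod 9: 5·t ≡ 8 (mod 9).
    The inverse of 5 mod 9 is 2 (since 5·2 = 10 = 1·9 + 1), so t ≡ 2·8 = 16 ≡ 7 (mod 9).
    Then x = 16 + 77·7 = 555, valid modulo lcm(77, 9) = 693: x ≡ 555 (mod 693).
Verify: 555 mod 11 = 5 ✓, 555 mod 7 = 2 ✓, 555 mod 9 = 6 ✓.

x ≡ 555 (mod 693).


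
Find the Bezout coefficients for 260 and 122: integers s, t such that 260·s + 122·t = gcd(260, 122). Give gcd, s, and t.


Euclidean algorithm on (260, 122) — divide until remainder is 0:
  260 = 2 · 122 + 16
  122 = 7 · 16 + 10
  16 = 1 · 10 + 6
  10 = 1 · 6 + 4
  6 = 1 · 4 + 2
  4 = 2 · 2 + 0
gcd(260, 122) = 2.
Track Bezout coefficients alongside the remainders: start with r₀ = 260 = a·1 + b·0 (s = 1, t = 0) and r₁ = 122 = a·0 + b·1 (s = 0, t = 1); each new remainder r_{k+1} = r_{k-1} − q_k·r_k inherits s_{k+1} = s_{k-1} − q_k·s_k, t_{k+1} = t_{k-1} − q_k·t_k, so r_k = a·s_k + b·t_k at every step:
  q = 2: r = 16, s = 1 − 2·0 = 1, t = 0 − 2·1 = -2  (check: 260·1 + 122·(-2) = 16)
  q = 7: r = 10, s = 0 − 7·1 = -7, t = 1 − 7·(-2) = 15  (check: 260·(-7) + 122·15 = 10)
  q = 1: r = 6, s = 1 − 1·(-7) = 8, t = -2 − 1·15 = -17  (check: 260·8 + 122·(-17) = 6)
  q = 1: r = 4, s = -7 − 1·8 = -15, t = 15 − 1·(-17) = 32  (check: 260·(-15) + 122·32 = 4)
  q = 1: r = 2, s = 8 − 1·(-15) = 23, t = -17 − 1·32 = -49  (check: 260·23 + 122·(-49) = 2)
The row with r = 2 (the gcd) gives the Bezout coefficients s = 23, t = -49.
Result: 260 · (23) + 122 · (-49) = 2.

gcd(260, 122) = 2; s = 23, t = -49 (check: 260·23 + 122·(-49) = 2).


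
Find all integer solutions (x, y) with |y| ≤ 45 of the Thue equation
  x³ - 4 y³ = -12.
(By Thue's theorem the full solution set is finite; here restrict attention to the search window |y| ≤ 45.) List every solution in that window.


The equation is x³ - 4y³ = -12. For fixed y, x³ = 4·y³ − 12, so a solution requires the RHS to be a perfect cube.
Strategy: iterate y from -45 to 45, compute RHS = 4·y³ − 12, and check whether it is a (positive or negative) perfect cube.
Check small values of y:
  y = 0: RHS = -12 is not a perfect cube.
  y = 1: RHS = -8 = (-2)³ ⇒ x = -2 works.
  y = -1: RHS = -16 is not a perfect cube.
  y = 2: RHS = 20 is not a perfect cube.
  y = -2: RHS = -44 is not a perfect cube.
  y = 3: RHS = 96 is not a perfect cube.
  y = -3: RHS = -120 is not a perfect cube.
Continuing, at y = -5: RHS = -512 = (-8)³ ⇒ x = -8 works.
Searching the remaining y in |y| ≤ 45 finds no further solutions.
Collected solutions: (-2, 1), (-8, -5).

Solutions (with |y| ≤ 45): (-2, 1), (-8, -5).


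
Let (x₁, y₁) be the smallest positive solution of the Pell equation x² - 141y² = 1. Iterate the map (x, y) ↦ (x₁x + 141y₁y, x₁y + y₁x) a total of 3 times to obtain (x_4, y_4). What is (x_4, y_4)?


Step 1: Find the fundamental solution (x₁, y₁) of x² - 141y² = 1.
  Expand √141 as a continued fraction. a₀ = ⌊√141⌋ = 11; iterate m_{k+1} = d_k·a_k − m_k, d_{k+1} = (141 − m_{k+1}²)/d_k, a_{k+1} = ⌊(a₀ + m_{k+1})/d_{k+1}⌋ (starting m₀ = 0, d₀ = 1), with convergents p_k = a_k·p_{k-1} + p_{k-2}, q_k = a_k·q_{k-1} + q_{k-2} (p₋₁ = 1, q₋₁ = 0):
  k = 0: a₀ = 11; p₀/q₀ = 11/1; p₀² − 141·q₀² = 121 − 141 = -20.
  k = 1: m = 11, d = 20, a = ⌊(11 + 11)/20⌋ = 1; p/q = (1·11 + 1)/(1·1 + 0) = 12/1; p² − 141·q² = 144 − 141 = 3.
  k = 2: m = 9, d = 3, a = ⌊(11 + 9)/3⌋ = 6; p/q = (6·12 + 11)/(6·1 + 1) = 83/7; p² − 141·q² = 6889 − 6909 = -20.
  k = 3: m = 9, d = 20, a = ⌊(11 + 9)/20⌋ = 1; p/q = (1·83 + 12)/(1·7 + 1) = 95/8; p² − 141·q² = 9025 − 9024 = 1.
  The first convergent with p² − 141·q² = 1 gives the fundamental solution (x₁, y₁) = (95, 8).
Step 2: Apply the recurrence (x_{n+1}, y_{n+1}) = (x₁x_n + 141y₁y_n, x₁y_n + y₁x_n) repeatedly.
  From (x_1, y_1) = (95, 8): x_2 = 95·95 + 141·8·8 = 18049; y_2 = 95·8 + 8·95 = 1520.
  From (x_2, y_2) = (18049, 1520): x_3 = 95·18049 + 141·8·1520 = 3429215; y_3 = 95·1520 + 8·18049 = 288792.
  From (x_3, y_3) = (3429215, 288792): x_4 = 95·3429215 + 141·8·288792 = 651532801; y_4 = 95·288792 + 8·3429215 = 54868960.
Step 3: Verify x_4² - 141·y_4² = 424494990778905601 - 424494990778905600 = 1 (should be 1). ✓

(x_1, y_1) = (95, 8); (x_4, y_4) = (651532801, 54868960).


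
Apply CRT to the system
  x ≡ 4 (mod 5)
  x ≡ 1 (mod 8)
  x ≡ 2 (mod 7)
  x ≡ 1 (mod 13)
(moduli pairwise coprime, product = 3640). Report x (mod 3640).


Product of moduli M = 5 · 8 · 7 · 13 = 3640.
Merge one congruence at a time:
  Start: x ≡ 4 (mod 5).
  Combine with x ≡ 1 (mod 8); new modulus lcm = 40.
    Write x = 4 + 5·t and substitute into x ≡ 1 (mod 8): 5·t ≡ 1 − 4 = -3 (mod 8).
    Reduce coefficients mod 8: 5·t ≡ 5 (mod 8).
    The inverse of 5 mod 8 is 5 (since 5·5 = 25 = 3·8 + 1), so t ≡ 5·5 = 25 ≡ 1 (mod 8).
    Then x = 4 + 5·1 = 9, valid modulo lcm(5, 8) = 40: x ≡ 9 (mod 40).
  Combine with x ≡ 2 (mod 7); new modulus lcm = 280.
    Write x = 9 + 40·t and substitute into x ≡ 2 (mod 7): 40·t ≡ 2 − 9 = -7 (mod 7).
    Reduce coefficients mod 7: 5·t ≡ 0 (mod 7).
    The inverse of 5 mod 7 is 3 (since 5·3 = 15 = 2·7 + 1), so t ≡ 3·0 = 0 ≡ 0 (mod 7).
    Then x = 9 + 40·0 = 9, valid modulo lcm(40, 7) = 280: x ≡ 9 (mod 280).
  Combine with x ≡ 1 (mod 13); new modulus lcm = 3640.
    Write x = 9 + 280·t and substitute into x ≡ 1 (mod 13): 280·t ≡ 1 − 9 = -8 (mod 13).
    Reduce coefficients mod 13: 7·t ≡ 5 (mod 13).
    The inverse of 7 mod 13 is 2 (since 7·2 = 14 = 1·13 + 1), so t ≡ 2·5 = 10 ≡ 10 (mod 13).
    Then x = 9 + 280·10 = 2809, valid modulo lcm(280, 13) = 3640: x ≡ 2809 (mod 3640).
Verify against each original: 2809 mod 5 = 4, 2809 mod 8 = 1, 2809 mod 7 = 2, 2809 mod 13 = 1.

x ≡ 2809 (mod 3640).


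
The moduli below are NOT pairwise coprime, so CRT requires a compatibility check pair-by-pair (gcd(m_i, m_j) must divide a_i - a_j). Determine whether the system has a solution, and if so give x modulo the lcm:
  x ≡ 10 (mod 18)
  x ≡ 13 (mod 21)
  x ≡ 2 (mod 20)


Moduli 18, 21, 20 are not pairwise coprime, so CRT works modulo lcm(m_i) when all pairwise compatibility conditions hold.
Pairwise compatibility: gcd(m_i, m_j) must divide a_i - a_j for every pair.
Merge one congruence at a time:
  Start: x ≡ 10 (mod 18).
  Combine with x ≡ 13 (mod 21): gcd(18, 21) = 3; 13 - 10 = 3, which IS divisible by 3, so compatible.
    Write x = 10 + 18·t and substitute into x ≡ 13 (mod 21): 18·t ≡ 13 − 10 = 3 (mod 21).
    Divide the congruence (and modulus) by g = 3: 6·t ≡ 1 (mod 7).
    The inverse of 6 mod 7 is 6 (since 6·6 = 36 = 5·7 + 1), so t ≡ 6·1 = 6 ≡ 6 (mod 7).
    Then x = 10 + 18·6 = 118, valid modulo lcm(18, 21) = 126: x ≡ 118 (mod 126).
  Combine with x ≡ 2 (mod 20): gcd(126, 20) = 2; 2 - 118 = -116, which IS divisible by 2, so compatible.
    Write x = 118 + 126·t and substitute into x ≡ 2 (mod 20): 126·t ≡ 2 − 118 = -116 (mod 20).
    Divide the congruence (and modulus) by g = 2: 63·t ≡ -58 (mod 10).
    Reduce coefficients mod 10: 3·t ≡ 2 (mod 10).
    The inverse of 3 mod 10 is 7 (since 3·7 = 21 = 2·10 + 1), so t ≡ 7·2 = 14 ≡ 4 (mod 10).
    Then x = 118 + 126·4 = 622, valid modulo lcm(126, 20) = 1260: x ≡ 622 (mod 1260).
Verify: 622 mod 18 = 10, 622 mod 21 = 13, 622 mod 20 = 2.

x ≡ 622 (mod 1260).


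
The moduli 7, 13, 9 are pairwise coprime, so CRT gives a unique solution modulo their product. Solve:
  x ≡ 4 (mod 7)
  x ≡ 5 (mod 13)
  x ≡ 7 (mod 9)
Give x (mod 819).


Moduli 7, 13, 9 are pairwise coprime; by CRT there is a unique solution modulo M = 7 · 13 · 9 = 819.
Solve pairwise, accumulating the modulus:
  Start with x ≡ 4 (mod 7).
  Combine with x ≡ 5 (mod 13): since gcd(7, 13) = 1, we get a unique residue mod 91.
    Write x = 4 + 7·t and substitute into x ≡ 5 (mod 13): 7·t ≡ 5 − 4 = 1 (mod 13).
    The inverse of 7 mod 13 is 2 (since 7·2 = 14 = 1·13 + 1), so t ≡ 2·1 = 2 ≡ 2 (mod 13).
    Then x = 4 + 7·2 = 18, valid modulo lcm(7, 13) = 91: x ≡ 18 (mod 91).
  Combine with x ≡ 7 (mod 9): since gcd(91, 9) = 1, we get a unique residue mod 819.
    Write x = 18 + 91·t and substitute into x ≡ 7 (mod 9): 91·t ≡ 7 − 18 = -11 (mod 9).
    Reduce coefficients mod 9: 1·t ≡ 7 (mod 9).
    So t ≡ 7 (mod 9).
    Then x = 18 + 91·7 = 655, valid modulo lcm(91, 9) = 819: x ≡ 655 (mod 819).
Verify: 655 mod 7 = 4 ✓, 655 mod 13 = 5 ✓, 655 mod 9 = 7 ✓.

x ≡ 655 (mod 819).


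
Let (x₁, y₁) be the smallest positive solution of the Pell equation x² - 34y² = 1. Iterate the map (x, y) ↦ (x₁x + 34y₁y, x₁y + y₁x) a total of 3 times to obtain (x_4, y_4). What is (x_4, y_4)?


Step 1: Find the fundamental solution (x₁, y₁) of x² - 34y² = 1.
  Expand √34 as a continued fraction. a₀ = ⌊√34⌋ = 5; iterate m_{k+1} = d_k·a_k − m_k, d_{k+1} = (34 − m_{k+1}²)/d_k, a_{k+1} = ⌊(a₀ + m_{k+1})/d_{k+1}⌋ (starting m₀ = 0, d₀ = 1), with convergents p_k = a_k·p_{k-1} + p_{k-2}, q_k = a_k·q_{k-1} + q_{k-2} (p₋₁ = 1, q₋₁ = 0):
  k = 0: a₀ = 5; p₀/q₀ = 5/1; p₀² − 34·q₀² = 25 − 34 = -9.
  k = 1: m = 5, d = 9, a = ⌊(5 + 5)/9⌋ = 1; p/q = (1·5 + 1)/(1·1 + 0) = 6/1; p² − 34·q² = 36 − 34 = 2.
  k = 2: m = 4, d = 2, a = ⌊(5 + 4)/2⌋ = 4; p/q = (4·6 + 5)/(4·1 + 1) = 29/5; p² − 34·q² = 841 − 850 = -9.
  k = 3: m = 4, d = 9, a = ⌊(5 + 4)/9⌋ = 1; p/q = (1·29 + 6)/(1·5 + 1) = 35/6; p² − 34·q² = 1225 − 1224 = 1.
  The first convergent with p² − 34·q² = 1 gives the fundamental solution (x₁, y₁) = (35, 6).
Step 2: Apply the recurrence (x_{n+1}, y_{n+1}) = (x₁x_n + 34y₁y_n, x₁y_n + y₁x_n) repeatedly.
  From (x_1, y_1) = (35, 6): x_2 = 35·35 + 34·6·6 = 2449; y_2 = 35·6 + 6·35 = 420.
  From (x_2, y_2) = (2449, 420): x_3 = 35·2449 + 34·6·420 = 171395; y_3 = 35·420 + 6·2449 = 29394.
  From (x_3, y_3) = (171395, 29394): x_4 = 35·171395 + 34·6·29394 = 11995201; y_4 = 35·29394 + 6·171395 = 2057160.
Step 3: Verify x_4² - 34·y_4² = 143884847030401 - 143884847030400 = 1 (should be 1). ✓

(x_1, y_1) = (35, 6); (x_4, y_4) = (11995201, 2057160).


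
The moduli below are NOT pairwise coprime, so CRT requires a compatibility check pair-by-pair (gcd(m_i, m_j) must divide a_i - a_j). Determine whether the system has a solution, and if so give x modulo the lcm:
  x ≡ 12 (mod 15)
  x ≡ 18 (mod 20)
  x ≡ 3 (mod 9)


Moduli 15, 20, 9 are not pairwise coprime, so CRT works modulo lcm(m_i) when all pairwise compatibility conditions hold.
Pairwise compatibility: gcd(m_i, m_j) must divide a_i - a_j for every pair.
Merge one congruence at a time:
  Start: x ≡ 12 (mod 15).
  Combine with x ≡ 18 (mod 20): gcd(15, 20) = 5, and 18 - 12 = 6 is NOT divisible by 5.
    ⇒ system is inconsistent (no integer solution).

No solution (the system is inconsistent).


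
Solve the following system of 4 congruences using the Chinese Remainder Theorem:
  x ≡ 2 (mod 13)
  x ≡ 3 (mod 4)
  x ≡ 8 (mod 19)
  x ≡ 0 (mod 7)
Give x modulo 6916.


Product of moduli M = 13 · 4 · 19 · 7 = 6916.
Merge one congruence at a time:
  Start: x ≡ 2 (mod 13).
  Combine with x ≡ 3 (mod 4); new modulus lcm = 52.
    Write x = 2 + 13·t and substitute into x ≡ 3 (mod 4): 13·t ≡ 3 − 2 = 1 (mod 4).
    Reduce coefficients mod 4: 1·t ≡ 1 (mod 4).
    So t ≡ 1 (mod 4).
    Then x = 2 + 13·1 = 15, valid modulo lcm(13, 4) = 52: x ≡ 15 (mod 52).
  Combine with x ≡ 8 (mod 19); new modulus lcm = 988.
    Write x = 15 + 52·t and substitute into x ≡ 8 (mod 19): 52·t ≡ 8 − 15 = -7 (mod 19).
    Reduce coefficients mod 19: 14·t ≡ 12 (mod 19).
    The inverse of 14 mod 19 is 15 (since 14·15 = 210 = 11·19 + 1), so t ≡ 15·12 = 180 ≡ 9 (mod 19).
    Then x = 15 + 52·9 = 483, valid modulo lcm(52, 19) = 988: x ≡ 483 (mod 988).
  Combine with x ≡ 0 (mod 7); new modulus lcm = 6916.
    Write x = 483 + 988·t and substitute into x ≡ 0 (mod 7): 988·t ≡ 0 − 483 = -483 (mod 7).
    Reduce coefficients mod 7: 1·t ≡ 0 (mod 7).
    So t ≡ 0 (mod 7).
    Then x = 483 + 988·0 = 483, valid modulo lcm(988, 7) = 6916: x ≡ 483 (mod 6916).
Verify against each original: 483 mod 13 = 2, 483 mod 4 = 3, 483 mod 19 = 8, 483 mod 7 = 0.

x ≡ 483 (mod 6916).


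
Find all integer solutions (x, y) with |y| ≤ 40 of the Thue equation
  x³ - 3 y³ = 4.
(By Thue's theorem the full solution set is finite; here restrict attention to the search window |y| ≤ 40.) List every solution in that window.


The equation is x³ - 3y³ = 4. For fixed y, x³ = 3·y³ + 4, so a solution requires the RHS to be a perfect cube.
Strategy: iterate y from -40 to 40, compute RHS = 3·y³ + 4, and check whether it is a (positive or negative) perfect cube.
Check small values of y:
  y = 0: RHS = 4 is not a perfect cube.
  y = 1: RHS = 7 is not a perfect cube.
  y = -1: RHS = 1 = (1)³ ⇒ x = 1 works.
  y = 2: RHS = 28 is not a perfect cube.
  y = -2: RHS = -20 is not a perfect cube.
  y = 3: RHS = 85 is not a perfect cube.
  y = -3: RHS = -77 is not a perfect cube.
Continuing the search up to |y| = 40 finds no further solutions beyond those listed.
Collected solutions: (1, -1).

Solutions (with |y| ≤ 40): (1, -1).


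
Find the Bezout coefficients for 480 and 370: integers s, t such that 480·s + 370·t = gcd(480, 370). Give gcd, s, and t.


Euclidean algorithm on (480, 370) — divide until remainder is 0:
  480 = 1 · 370 + 110
  370 = 3 · 110 + 40
  110 = 2 · 40 + 30
  40 = 1 · 30 + 10
  30 = 3 · 10 + 0
gcd(480, 370) = 10.
Track Bezout coefficients alongside the remainders: start with r₀ = 480 = a·1 + b·0 (s = 1, t = 0) and r₁ = 370 = a·0 + b·1 (s = 0, t = 1); each new remainder r_{k+1} = r_{k-1} − q_k·r_k inherits s_{k+1} = s_{k-1} − q_k·s_k, t_{k+1} = t_{k-1} − q_k·t_k, so r_k = a·s_k + b·t_k at every step:
  q = 1: r = 110, s = 1 − 1·0 = 1, t = 0 − 1·1 = -1  (check: 480·1 + 370·(-1) = 110)
  q = 3: r = 40, s = 0 − 3·1 = -3, t = 1 − 3·(-1) = 4  (check: 480·(-3) + 370·4 = 40)
  q = 2: r = 30, s = 1 − 2·(-3) = 7, t = -1 − 2·4 = -9  (check: 480·7 + 370·(-9) = 30)
  q = 1: r = 10, s = -3 − 1·7 = -10, t = 4 − 1·(-9) = 13  (check: 480·(-10) + 370·13 = 10)
The row with r = 10 (the gcd) gives the Bezout coefficients s = -10, t = 13.
Result: 480 · (-10) + 370 · (13) = 10.

gcd(480, 370) = 10; s = -10, t = 13 (check: 480·(-10) + 370·13 = 10).


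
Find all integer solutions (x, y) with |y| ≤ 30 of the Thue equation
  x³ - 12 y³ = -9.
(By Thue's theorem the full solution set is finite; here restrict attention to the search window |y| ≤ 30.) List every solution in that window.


The equation is x³ - 12y³ = -9. For fixed y, x³ = 12·y³ − 9, so a solution requires the RHS to be a perfect cube.
Strategy: iterate y from -30 to 30, compute RHS = 12·y³ − 9, and check whether it is a (positive or negative) perfect cube.
Check small values of y:
  y = 0: RHS = -9 is not a perfect cube.
  y = 1: RHS = 3 is not a perfect cube.
  y = -1: RHS = -21 is not a perfect cube.
  y = 2: RHS = 87 is not a perfect cube.
  y = -2: RHS = -105 is not a perfect cube.
  y = 3: RHS = 315 is not a perfect cube.
  y = -3: RHS = -333 is not a perfect cube.
Continuing the search up to |y| = 30 finds no solutions either.
No (x, y) in the scanned range satisfies the equation.

No integer solutions with |y| ≤ 30.


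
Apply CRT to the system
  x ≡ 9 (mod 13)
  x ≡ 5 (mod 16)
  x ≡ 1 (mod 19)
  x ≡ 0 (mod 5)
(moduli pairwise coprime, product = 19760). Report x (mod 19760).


Product of moduli M = 13 · 16 · 19 · 5 = 19760.
Merge one congruence at a time:
  Start: x ≡ 9 (mod 13).
  Combine with x ≡ 5 (mod 16); new modulus lcm = 208.
    Write x = 9 + 13·t and substitute into x ≡ 5 (mod 16): 13·t ≡ 5 − 9 = -4 (mod 16).
    Reduce coefficients mod 16: 13·t ≡ 12 (mod 16).
    The inverse of 13 mod 16 is 5 (since 13·5 = 65 = 4·16 + 1), so t ≡ 5·12 = 60 ≡ 12 (mod 16).
    Then x = 9 + 13·12 = 165, valid modulo lcm(13, 16) = 208: x ≡ 165 (mod 208).
  Combine with x ≡ 1 (mod 19); new modulus lcm = 3952.
    Write x = 165 + 208·t and substitute into x ≡ 1 (mod 19): 208·t ≡ 1 − 165 = -164 (mod 19).
    Reduce coefficients mod 19: 18·t ≡ 7 (mod 19).
    The inverse of 18 mod 19 is 18 (since 18·18 = 324 = 17·19 + 1), so t ≡ 18·7 = 126 ≡ 12 (mod 19).
    Then x = 165 + 208·12 = 2661, valid modulo lcm(208, 19) = 3952: x ≡ 2661 (mod 3952).
  Combine with x ≡ 0 (mod 5); new modulus lcm = 19760.
    Write x = 2661 + 3952·t and substitute into x ≡ 0 (mod 5): 3952·t ≡ 0 − 2661 = -2661 (mod 5).
    Reduce coefficients mod 5: 2·t ≡ 4 (mod 5).
    The inverse of 2 mod 5 is 3 (since 2·3 = 6 = 1·5 + 1), so t ≡ 3·4 = 12 ≡ 2 (mod 5).
    Then x = 2661 + 3952·2 = 10565, valid modulo lcm(3952, 5) = 19760: x ≡ 10565 (mod 19760).
Verify against each original: 10565 mod 13 = 9, 10565 mod 16 = 5, 10565 mod 19 = 1, 10565 mod 5 = 0.

x ≡ 10565 (mod 19760).


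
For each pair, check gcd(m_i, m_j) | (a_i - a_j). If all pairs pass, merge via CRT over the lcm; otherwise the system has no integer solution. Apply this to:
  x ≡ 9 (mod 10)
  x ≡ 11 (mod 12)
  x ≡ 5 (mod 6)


Moduli 10, 12, 6 are not pairwise coprime, so CRT works modulo lcm(m_i) when all pairwise compatibility conditions hold.
Pairwise compatibility: gcd(m_i, m_j) must divide a_i - a_j for every pair.
Merge one congruence at a time:
  Start: x ≡ 9 (mod 10).
  Combine with x ≡ 11 (mod 12): gcd(10, 12) = 2; 11 - 9 = 2, which IS divisible by 2, so compatible.
    Write x = 9 + 10·t and substitute into x ≡ 11 (mod 12): 10·t ≡ 11 − 9 = 2 (mod 12).
    Divide the congruence (and modulus) by g = 2: 5·t ≡ 1 (mod 6).
    The inverse of 5 mod 6 is 5 (since 5·5 = 25 = 4·6 + 1), so t ≡ 5·1 = 5 ≡ 5 (mod 6).
    Then x = 9 + 10·5 = 59, valid modulo lcm(10, 12) = 60: x ≡ 59 (mod 60).
  Combine with x ≡ 5 (mod 6): gcd(60, 6) = 6; 5 - 59 = -54, which IS divisible by 6, so compatible.
    Write x = 59 + 60·t and substitute into x ≡ 5 (mod 6): 60·t ≡ 5 − 59 = -54 (mod 6).
    Divide the congruence (and modulus) by g = 6: 10·t ≡ -9 (mod 1).
    Modulo 1 every t works; take t = 0.
    Then x = 59 + 60·0 = 59, valid modulo lcm(60, 6) = 60: x ≡ 59 (mod 60).
Verify: 59 mod 10 = 9, 59 mod 12 = 11, 59 mod 6 = 5.

x ≡ 59 (mod 60).


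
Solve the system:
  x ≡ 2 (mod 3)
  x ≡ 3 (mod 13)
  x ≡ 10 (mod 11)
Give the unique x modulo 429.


Moduli 3, 13, 11 are pairwise coprime; by CRT there is a unique solution modulo M = 3 · 13 · 11 = 429.
Solve pairwise, accumulating the modulus:
  Start with x ≡ 2 (mod 3).
  Combine with x ≡ 3 (mod 13): since gcd(3, 13) = 1, we get a unique residue mod 39.
    Write x = 2 + 3·t and substitute into x ≡ 3 (mod 13): 3·t ≡ 3 − 2 = 1 (mod 13).
    The inverse of 3 mod 13 is 9 (since 3·9 = 27 = 2·13 + 1), so t ≡ 9·1 = 9 ≡ 9 (mod 13).
    Then x = 2 + 3·9 = 29, valid modulo lcm(3, 13) = 39: x ≡ 29 (mod 39).
  Combine with x ≡ 10 (mod 11): since gcd(39, 11) = 1, we get a unique residue mod 429.
    Write x = 29 + 39·t and substitute into x ≡ 10 (mod 11): 39·t ≡ 10 − 29 = -19 (mod 11).
    Reduce coefficients mod 11: 6·t ≡ 3 (mod 11).
    The inverse of 6 mod 11 is 2 (since 6·2 = 12 = 1·11 + 1), so t ≡ 2·3 = 6 ≡ 6 (mod 11).
    Then x = 29 + 39·6 = 263, valid modulo lcm(39, 11) = 429: x ≡ 263 (mod 429).
Verify: 263 mod 3 = 2 ✓, 263 mod 13 = 3 ✓, 263 mod 11 = 10 ✓.

x ≡ 263 (mod 429).


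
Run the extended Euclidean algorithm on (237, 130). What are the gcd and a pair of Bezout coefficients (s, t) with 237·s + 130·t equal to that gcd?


Euclidean algorithm on (237, 130) — divide until remainder is 0:
  237 = 1 · 130 + 107
  130 = 1 · 107 + 23
  107 = 4 · 23 + 15
  23 = 1 · 15 + 8
  15 = 1 · 8 + 7
  8 = 1 · 7 + 1
  7 = 7 · 1 + 0
gcd(237, 130) = 1.
Track Bezout coefficients alongside the remainders: start with r₀ = 237 = a·1 + b·0 (s = 1, t = 0) and r₁ = 130 = a·0 + b·1 (s = 0, t = 1); each new remainder r_{k+1} = r_{k-1} − q_k·r_k inherits s_{k+1} = s_{k-1} − q_k·s_k, t_{k+1} = t_{k-1} − q_k·t_k, so r_k = a·s_k + b·t_k at every step:
  q = 1: r = 107, s = 1 − 1·0 = 1, t = 0 − 1·1 = -1  (check: 237·1 + 130·(-1) = 107)
  q = 1: r = 23, s = 0 − 1·1 = -1, t = 1 − 1·(-1) = 2  (check: 237·(-1) + 130·2 = 23)
  q = 4: r = 15, s = 1 − 4·(-1) = 5, t = -1 − 4·2 = -9  (check: 237·5 + 130·(-9) = 15)
  q = 1: r = 8, s = -1 − 1·5 = -6, t = 2 − 1·(-9) = 11  (check: 237·(-6) + 130·11 = 8)
  q = 1: r = 7, s = 5 − 1·(-6) = 11, t = -9 − 1·11 = -20  (check: 237·11 + 130·(-20) = 7)
  q = 1: r = 1, s = -6 − 1·11 = -17, t = 11 − 1·(-20) = 31  (check: 237·(-17) + 130·31 = 1)
The row with r = 1 (the gcd) gives the Bezout coefficients s = -17, t = 31.
Result: 237 · (-17) + 130 · (31) = 1.

gcd(237, 130) = 1; s = -17, t = 31 (check: 237·(-17) + 130·31 = 1).


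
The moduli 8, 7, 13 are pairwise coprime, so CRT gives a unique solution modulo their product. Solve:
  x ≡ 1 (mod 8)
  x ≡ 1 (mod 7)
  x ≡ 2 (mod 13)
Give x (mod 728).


Moduli 8, 7, 13 are pairwise coprime; by CRT there is a unique solution modulo M = 8 · 7 · 13 = 728.
Solve pairwise, accumulating the modulus:
  Start with x ≡ 1 (mod 8).
  Combine with x ≡ 1 (mod 7): since gcd(8, 7) = 1, we get a unique residue mod 56.
    Write x = 1 + 8·t and substitute into x ≡ 1 (mod 7): 8·t ≡ 1 − 1 = 0 (mod 7).
    Reduce coefficients mod 7: 1·t ≡ 0 (mod 7).
    So t ≡ 0 (mod 7).
    Then x = 1 + 8·0 = 1, valid modulo lcm(8, 7) = 56: x ≡ 1 (mod 56).
  Combine with x ≡ 2 (mod 13): since gcd(56, 13) = 1, we get a unique residue mod 728.
    Write x = 1 + 56·t and substitute into x ≡ 2 (mod 13): 56·t ≡ 2 − 1 = 1 (mod 13).
    Reduce coefficients mod 13: 4·t ≡ 1 (mod 13).
    The inverse of 4 mod 13 is 10 (since 4·10 = 40 = 3·13 + 1), so t ≡ 10·1 = 10 ≡ 10 (mod 13).
    Then x = 1 + 56·10 = 561, valid modulo lcm(56, 13) = 728: x ≡ 561 (mod 728).
Verify: 561 mod 8 = 1 ✓, 561 mod 7 = 1 ✓, 561 mod 13 = 2 ✓.

x ≡ 561 (mod 728).
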